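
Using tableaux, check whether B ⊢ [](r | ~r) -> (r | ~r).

Tableau for the negation ~([](r | ~r) -> (r | ~r)):
1. ~([](r | ~r) -> (r | ~r)), u
2. [](r | ~r), u
3. ~(r | ~r), u
4. ~r, u
5. r, u
Accessibility: uRu
Branch closes: r and ~r both at u.
All branches of the negation close; one closing branch shown above.

Yes, valid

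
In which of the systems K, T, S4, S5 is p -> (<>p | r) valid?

T-tableau for the negation ~(p -> (<>p | r)):
1. ~(p -> (<>p | r)), u
2. p, u
3. ~(<>p | r), u
4. ~<>p, u
5. ~r, u
6. ~p, u
Accessibility: uRu
Branch closes: p and ~p both at u.
Every branch closes (one shown): valid in T, hence also in S4, S5 (every theorem of T is a theorem of S4 and S5).
K-tableau for the negation ~(p -> (<>p | r)):
1. ~(p -> (<>p | r)), u
2. p, u
3. ~(<>p | r), u
4. ~<>p, u
5. ~r, u
Complete open branch: countermodel on a K-frame, so not valid in K.

T, S4, S5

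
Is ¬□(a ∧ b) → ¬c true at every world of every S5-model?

Tableau for the negation ¬(¬□(a ∧ b) → ¬c):
1. ¬(¬□(a ∧ b) → ¬c), 0
2. ¬□(a ∧ b), 0   [¬→-rule on 1]
3. c, 0   [¬→-rule on 1]
4. ¬(a ∧ b), 1   [¬□-rule on 2: fresh world 1, 0R1]
5. ¬b, 1   [¬∧-rule on 4 (branches; this branch)]
Accessibility: 0R0, 0R1, 1R0, 1R1
The negation has an open branch (countermodel exists).

No, not valid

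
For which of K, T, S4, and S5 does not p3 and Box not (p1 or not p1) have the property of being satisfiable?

T-tableau for the formula:
1. not p3 and Box not (p1 or not p1), w0
2. not p3, w0
3. Box not (p1 or not p1), w0
4. not (p1 or not p1), w0
5. not p1, w0
6. p1, w0
Accessibility: w0Rw0
Branch closes: p1 and not p1 both at w0.
Every branch closes (one shown): unsatisfiable in T, hence also in S4, S5 (every S4/S5-frame is a T-frame).
K-tableau for the formula:
1. not p3 and Box not (p1 or not p1), w0
2. not p3, w0
3. Box not (p1 or not p1), w0
Complete open branch: satisfiable in K.

K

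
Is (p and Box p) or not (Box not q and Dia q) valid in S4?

Valid

Tableau for the negation not ((p and Box p) or not (Box not q and Dia q)):
1. not ((p and Box p) or not (Box not q and Dia q)), w0
2. not (p and Box p), w0
3. Box not q and Dia q, w0
4. Box not q, w0
5. Dia q, w0
6. not q, w0
7. not Box p, w0
8. q, w1
9. not q, w1
Accessibility: w0Rw0, w0Rw1, w1Rw1
Branch closes: q and not q both at w1.
All branches of the negation close; one closing branch shown above.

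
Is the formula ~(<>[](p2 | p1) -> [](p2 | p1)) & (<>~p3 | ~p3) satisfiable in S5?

Unsatisfiable (every branch closes)

1. ~(<>[](p2 | p1) -> [](p2 | p1)) & (<>~p3 | ~p3), 0
2. ~(<>[](p2 | p1) -> [](p2 | p1)), 0   [&-rule on 1]
3. <>~p3 | ~p3, 0   [&-rule on 1]
4. <>[](p2 | p1), 0   [~->-rule on 2]
5. ~[](p2 | p1), 0   [~->-rule on 2]
6. ~p3, 0   [|-rule on 3 (branches; this branch)]
7. [](p2 | p1), 1   [<>-rule on 4: fresh world 1, 0R1]
8. p2 | p1, 0   [[]-rule on 7 via 1R0]
9. p2 | p1, 1   [[]-rule on 7 via 1R1]
10. p1, 0   [|-rule on 8 (branches; this branch)]
11. p1, 1   [|-rule on 9 (branches; this branch)]
12. ~(p2 | p1), 2   [~[]-rule on 5: fresh world 2, 0R2]
13. ~p2, 2   [~|-rule on 12]
14. ~p1, 2   [~|-rule on 12]
15. p2 | p1, 2   [[]-rule on 7 via 1R2]
16. p1, 2   [|-rule on 15 (branches; this branch)]
Accessibility: 0R0, 0R1, 0R2, 1R0, 1R1, 1R2, 2R0, 2R1, 2R2
Branch closes: p1 and ~p1 both at 2.
All branches of the tableau close; one closing branch shown above.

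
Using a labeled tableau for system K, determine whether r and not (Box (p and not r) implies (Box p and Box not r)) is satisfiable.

Unsatisfiable (every branch closes)

1. r and not (Box (p and not r) implies (Box p and Box not r)), w0
2. r, w0   [and-rule on 1]
3. not (Box (p and not r) implies (Box p and Box not r)), w0   [and-rule on 1]
4. Box (p and not r), w0   [neg-implies-rule on 3]
5. not (Box p and Box not r), w0   [neg-implies-rule on 3]
6. not Box not r, w0   [neg-and-rule on 5 (branches; this branch)]
7. r, w1   [neg-Box-rule on 6: fresh world w1, w0Rw1]
8. p and not r, w1   [Box-rule on 4 via w0Rw1]
9. p, w1   [and-rule on 8]
10. not r, w1   [and-rule on 8]
Accessibility: w0Rw1
Branch closes: r and not r both at w1.
(One branch shown.) All branches close.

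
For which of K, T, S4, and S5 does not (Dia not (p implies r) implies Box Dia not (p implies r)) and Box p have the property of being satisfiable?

S4-tableau for the formula:
1. not (Dia not (p implies r) implies Box Dia not (p implies r)) and Box p, 0
2. not (Dia not (p implies r) implies Box Dia not (p implies r)), 0
3. Box p, 0
4. Dia not (p implies r), 0
5. not Box Dia not (p implies r), 0
6. p, 0
7. not (p implies r), 1
8. p, 1
9. not r, 1
10. not Dia not (p implies r), 2
11. p, 2
12. p implies r, 2
13. r, 2
Accessibility: 0R0, 0R1, 0R2, 1R1, 2R2
Complete open branch: satisfiable in S4, hence also in K, T (this S4-model is also a K-model and a T-model).
S5-tableau for the formula:
1. not (Dia not (p implies r) implies Box Dia not (p implies r)) and Box p, 0
2. not (Dia not (p implies r) implies Box Dia not (p implies r)), 0
3. Box p, 0
4. Dia not (p implies r), 0
5. not Box Dia not (p implies r), 0
6. p, 0
7. not (p implies r), 1
8. p, 1
9. not r, 1
10. not Dia not (p implies r), 2
11. p, 2
12. p implies r, 0
13. p implies r, 1
14. p implies r, 2
15. r, 0
16. r, 1
Accessibility: 0R0, 0R1, 0R2, 1R0, 1R1, 1R2, 2R0, 2R1, 2R2
Branch closes: r and not r both at 1.
Every branch closes (one shown): unsatisfiable in S5.

K, T, S4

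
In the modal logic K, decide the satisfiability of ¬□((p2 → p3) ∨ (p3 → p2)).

1. ¬□((p2 → p3) ∨ (p3 → p2)), 0
2. ¬((p2 → p3) ∨ (p3 → p2)), 1   [¬□-rule on 1: fresh world 1, 0R1]
3. ¬(p2 → p3), 1   [¬∨-rule on 2]
4. ¬(p3 → p2), 1   [¬∨-rule on 2]
5. p2, 1   [¬→-rule on 3]
6. ¬p3, 1   [¬→-rule on 3]
7. p3, 1   [¬→-rule on 4]
8. ¬p2, 1   [¬→-rule on 4]
Accessibility: 0R1
Branch closes: p3 and ¬p3 both at 1.
All branches of the tableau close; one closing branch shown above.

Unsatisfiable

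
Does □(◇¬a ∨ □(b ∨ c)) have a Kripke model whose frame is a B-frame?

Yes, satisfiable

1. □(◇¬a ∨ □(b ∨ c)), u
2. ◇¬a ∨ □(b ∨ c), u   [□-rule on 1 via uRu]
3. □(b ∨ c), u   [∨-rule on 2 (branches; this branch)]
4. b ∨ c, u   [□-rule on 3 via uRu]
5. c, u   [∨-rule on 4 (branches; this branch)]
Accessibility: uRu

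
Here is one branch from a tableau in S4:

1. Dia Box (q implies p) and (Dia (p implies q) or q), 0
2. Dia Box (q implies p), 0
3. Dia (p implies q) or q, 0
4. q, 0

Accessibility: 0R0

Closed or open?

No world carries both an atom and its negation.

Open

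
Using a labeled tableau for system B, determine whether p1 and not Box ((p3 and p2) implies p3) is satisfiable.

No, unsatisfiable

1. p1 and not Box ((p3 and p2) implies p3), w0
2. p1, w0   [and-rule on 1]
3. not Box ((p3 and p2) implies p3), w0   [and-rule on 1]
4. not ((p3 and p2) implies p3), w1   [neg-Box-rule on 3: fresh world w1, w0Rw1]
5. p3 and p2, w1   [neg-implies-rule on 4]
6. not p3, w1   [neg-implies-rule on 4]
7. p3, w1   [and-rule on 5]
8. p2, w1   [and-rule on 5]
Accessibility: w0Rw0, w0Rw1, w1Rw0, w1Rw1
Branch closes: p3 and not p3 both at w1.
Every branch closes; the branch above is one of them.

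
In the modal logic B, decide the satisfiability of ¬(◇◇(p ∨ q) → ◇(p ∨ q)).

Satisfiable (open branch found)

1. ¬(◇◇(p ∨ q) → ◇(p ∨ q)), w0
2. ◇◇(p ∨ q), w0
3. ¬◇(p ∨ q), w0
4. ¬(p ∨ q), w0
5. ¬p, w0
6. ¬q, w0
7. ◇(p ∨ q), w1
8. ¬(p ∨ q), w1
9. ¬p, w1
10. ¬q, w1
11. p ∨ q, w2
12. q, w2
Accessibility: w0Rw0, w0Rw1, w1Rw0, w1Rw1, w1Rw2, w2Rw1, w2Rw2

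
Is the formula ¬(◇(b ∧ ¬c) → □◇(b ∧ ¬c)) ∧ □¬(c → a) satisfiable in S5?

Unsatisfiable (every branch closes)

1. ¬(◇(b ∧ ¬c) → □◇(b ∧ ¬c)) ∧ □¬(c → a), 0
2. ¬(◇(b ∧ ¬c) → □◇(b ∧ ¬c)), 0   [∧-rule on 1]
3. □¬(c → a), 0   [∧-rule on 1]
4. ◇(b ∧ ¬c), 0   [¬→-rule on 2]
5. ¬□◇(b ∧ ¬c), 0   [¬→-rule on 2]
6. ¬(c → a), 0   [□-rule on 3 via 0R0]
7. c, 0   [¬→-rule on 6]
8. ¬a, 0   [¬→-rule on 6]
9. b ∧ ¬c, 1   [◇-rule on 4: fresh world 1, 0R1]
10. b, 1   [∧-rule on 9]
11. ¬c, 1   [∧-rule on 9]
12. ¬(c → a), 1   [□-rule on 3 via 0R1]
13. c, 1   [¬→-rule on 12]
14. ¬a, 1   [¬→-rule on 12]
Accessibility: 0R0, 0R1, 1R0, 1R1
Branch closes: c and ¬c both at 1.
(One branch shown.) All branches close.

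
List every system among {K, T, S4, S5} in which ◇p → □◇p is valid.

S5-tableau for the negation ¬(◇p → □◇p):
1. ¬(◇p → □◇p), 0
2. ◇p, 0   [¬→-rule on 1]
3. ¬□◇p, 0   [¬→-rule on 1]
4. p, 1   [◇-rule on 2: fresh world 1, 0R1]
5. ¬◇p, 2   [¬□-rule on 3: fresh world 2, 0R2]
6. ¬p, 0   [¬◇-rule on 5 via 2R0]
7. ¬p, 1   [¬◇-rule on 5 via 2R1]
Accessibility: 0R0, 0R1, 0R2, 1R0, 1R1, 1R2, 2R0, 2R1, 2R2
Branch closes: p and ¬p both at 1.
Every branch closes (one shown): valid in S5.
S4-tableau for the negation ¬(◇p → □◇p):
1. ¬(◇p → □◇p), 0
2. ◇p, 0   [¬→-rule on 1]
3. ¬□◇p, 0   [¬→-rule on 1]
4. p, 1   [◇-rule on 2: fresh world 1, 0R1]
5. ¬◇p, 2   [¬□-rule on 3: fresh world 2, 0R2]
6. ¬p, 2   [¬◇-rule on 5 via 2R2]
Accessibility: 0R0, 0R1, 0R2, 1R1, 2R2
Complete open branch: countermodel on an S4-frame, so not valid in S4, nor in K, T (the same frame is also a K-frame and a T-frame).

S5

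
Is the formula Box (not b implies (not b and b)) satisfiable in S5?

Yes, satisfiable

1. Box (not b implies (not b and b)), 0
2. not b implies (not b and b), 0
3. b, 0
Accessibility: 0R0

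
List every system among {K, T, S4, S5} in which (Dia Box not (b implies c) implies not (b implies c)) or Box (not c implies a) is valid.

S5

S4-tableau for the negation not ((Dia Box not (b implies c) implies not (b implies c)) or Box (not c implies a)):
1. not ((Dia Box not (b implies c) implies not (b implies c)) or Box (not c implies a)), w0
2. not (Dia Box not (b implies c) implies not (b implies c)), w0
3. not Box (not c implies a), w0
4. Dia Box not (b implies c), w0
5. b implies c, w0
6. c, w0
7. not (not c implies a), w1
8. not c, w1
9. not a, w1
10. Box not (b implies c), w2
11. not (b implies c), w2
12. b, w2
13. not c, w2
Accessibility: w0Rw0, w0Rw1, w0Rw2, w1Rw1, w2Rw2
Complete open branch: countermodel on an S4-frame, so not valid in S4, nor in K, T (the same frame is also a K-frame and a T-frame).
S5-tableau for the negation not ((Dia Box not (b implies c) implies not (b implies c)) or Box (not c implies a)):
1. not ((Dia Box not (b implies c) implies not (b implies c)) or Box (not c implies a)), w0
2. not (Dia Box not (b implies c) implies not (b implies c)), w0
3. not Box (not c implies a), w0
4. Dia Box not (b implies c), w0
5. b implies c, w0
6. c, w0
7. not (not c implies a), w1
8. not c, w1
9. not a, w1
10. Box not (b implies c), w2
11. not (b implies c), w0
12. b, w0
13. not c, w0
Accessibility: w0Rw0, w0Rw1, w0Rw2, w1Rw0, w1Rw1, w1Rw2, w2Rw0, w2Rw1, w2Rw2
Branch closes: c and not c both at w0.
Every branch closes (one shown): valid in S5.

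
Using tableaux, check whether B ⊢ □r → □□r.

No, not valid

Tableau for the negation ¬(□r → □□r):
1. ¬(□r → □□r), u
2. □r, u   [¬→-rule on 1]
3. ¬□□r, u   [¬→-rule on 1]
4. r, u   [□-rule on 2 via uRu]
5. ¬□r, v   [¬□-rule on 3: fresh world v, uRv]
6. r, v   [□-rule on 2 via uRv]
7. ¬r, w   [¬□-rule on 5: fresh world w, vRw]
Accessibility: uRu, uRv, vRu, vRv, vRw, wRv, wRw
The negation has an open branch (countermodel exists).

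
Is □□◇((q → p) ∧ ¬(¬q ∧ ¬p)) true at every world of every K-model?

Invalid (countermodel exists)

Tableau for the negation ¬□□◇((q → p) ∧ ¬(¬q ∧ ¬p)):
1. ¬□□◇((q → p) ∧ ¬(¬q ∧ ¬p)), w0
2. ¬□◇((q → p) ∧ ¬(¬q ∧ ¬p)), w1
3. ¬◇((q → p) ∧ ¬(¬q ∧ ¬p)), w2
Accessibility: w0Rw1, w1Rw2
The negation has an open branch (countermodel exists).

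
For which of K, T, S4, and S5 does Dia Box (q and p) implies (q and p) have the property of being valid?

S5-tableau for the negation not (Dia Box (q and p) implies (q and p)):
1. not (Dia Box (q and p) implies (q and p)), 0
2. Dia Box (q and p), 0
3. not (q and p), 0
4. not p, 0
5. Box (q and p), 1
6. q and p, 0
7. q, 0
8. p, 0
Accessibility: 0R0, 0R1, 1R0, 1R1
Branch closes: p and not p both at 0.
Every branch closes (one shown): valid in S5.
S4-tableau for the negation not (Dia Box (q and p) implies (q and p)):
1. not (Dia Box (q and p) implies (q and p)), 0
2. Dia Box (q and p), 0
3. not (q and p), 0
4. not p, 0
5. Box (q and p), 1
6. q and p, 1
7. q, 1
8. p, 1
Accessibility: 0R0, 0R1, 1R1
Complete open branch: countermodel on an S4-frame, so not valid in S4, nor in K, T (the same frame is also a K-frame and a T-frame).

S5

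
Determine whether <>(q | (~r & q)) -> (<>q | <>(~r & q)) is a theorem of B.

Yes, valid

Tableau for the negation ~(<>(q | (~r & q)) -> (<>q | <>(~r & q))):
1. ~(<>(q | (~r & q)) -> (<>q | <>(~r & q))), u
2. <>(q | (~r & q)), u
3. ~(<>q | <>(~r & q)), u
4. ~<>q, u
5. ~<>(~r & q), u
6. ~q, u
7. ~(~r & q), u
8. q | (~r & q), v
9. ~q, v
10. ~(~r & q), v
11. ~r & q, v
12. ~r, v
13. q, v
Accessibility: uRu, uRv, vRu, vRv
Branch closes: q and ~q both at v.
Every branch of the negation's tableau closes; the branch above is one of them.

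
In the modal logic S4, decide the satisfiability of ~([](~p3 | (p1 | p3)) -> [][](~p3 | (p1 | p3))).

1. ~([](~p3 | (p1 | p3)) -> [][](~p3 | (p1 | p3))), u
2. [](~p3 | (p1 | p3)), u
3. ~[][](~p3 | (p1 | p3)), u
4. ~p3 | (p1 | p3), u
5. p1 | p3, u
6. p3, u
7. ~[](~p3 | (p1 | p3)), v
8. ~p3 | (p1 | p3), v
9. p1 | p3, v
10. p3, v
11. ~(~p3 | (p1 | p3)), w
12. p3, w
13. ~(p1 | p3), w
14. ~p1, w
15. ~p3, w
Accessibility: uRu, uRv, uRw, vRv, vRw, wRw
Branch closes: p3 and ~p3 both at w.
All branches of the tableau close; one closing branch shown above.

Unsatisfiable (every branch closes)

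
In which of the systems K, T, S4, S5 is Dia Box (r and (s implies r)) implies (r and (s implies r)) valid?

S5-tableau for the negation not (Dia Box (r and (s implies r)) implies (r and (s implies r))):
1. not (Dia Box (r and (s implies r)) implies (r and (s implies r))), u
2. Dia Box (r and (s implies r)), u
3. not (r and (s implies r)), u
4. not (s implies r), u
5. s, u
6. not r, u
7. Box (r and (s implies r)), v
8. r and (s implies r), u
9. r, u
10. s implies r, u
Accessibility: uRu, uRv, vRu, vRv
Branch closes: r and not r both at u.
Every branch closes (one shown): valid in S5.
S4-tableau for the negation not (Dia Box (r and (s implies r)) implies (r and (s implies r))):
1. not (Dia Box (r and (s implies r)) implies (r and (s implies r))), u
2. Dia Box (r and (s implies r)), u
3. not (r and (s implies r)), u
4. not (s implies r), u
5. s, u
6. not r, u
7. Box (r and (s implies r)), v
8. r and (s implies r), v
9. r, v
10. s implies r, v
Accessibility: uRu, uRv, vRv
Complete open branch: countermodel on an S4-frame, so not valid in S4, nor in K, T (the same frame is also a K-frame and a T-frame).

S5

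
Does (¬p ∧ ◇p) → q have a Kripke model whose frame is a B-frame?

1. (¬p ∧ ◇p) → q, u
2. q, u
Accessibility: uRu

Satisfiable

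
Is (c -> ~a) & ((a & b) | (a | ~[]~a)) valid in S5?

Tableau for the negation ~((c -> ~a) & ((a & b) | (a | ~[]~a))):
1. ~((c -> ~a) & ((a & b) | (a | ~[]~a))), u
2. ~((a & b) | (a | ~[]~a)), u
3. ~(a & b), u
4. ~(a | ~[]~a), u
5. ~a, u
6. []~a, u
7. ~b, u
Accessibility: uRu
The negation has an open branch (countermodel exists).

Not valid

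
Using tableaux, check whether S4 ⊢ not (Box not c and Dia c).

Tableau for the negation Box not c and Dia c:
1. Box not c and Dia c, 0
2. Box not c, 0   [and-rule on 1]
3. Dia c, 0   [and-rule on 1]
4. not c, 0   [Box-rule on 2 via 0R0]
5. c, 1   [Dia-rule on 3: fresh world 1, 0R1]
6. not c, 1   [Box-rule on 2 via 0R1]
Accessibility: 0R0, 0R1, 1R1
Branch closes: c and not c both at 1.
All branches of the negation close; one closing branch shown above.

Valid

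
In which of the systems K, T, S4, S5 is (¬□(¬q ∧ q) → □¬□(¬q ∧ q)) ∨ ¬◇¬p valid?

K-tableau for the negation ¬((¬□(¬q ∧ q) → □¬□(¬q ∧ q)) ∨ ¬◇¬p):
1. ¬((¬□(¬q ∧ q) → □¬□(¬q ∧ q)) ∨ ¬◇¬p), u
2. ¬(¬□(¬q ∧ q) → □¬□(¬q ∧ q)), u
3. ◇¬p, u
4. ¬□(¬q ∧ q), u
5. ¬□¬□(¬q ∧ q), u
6. ¬p, v
7. ¬(¬q ∧ q), w
8. ¬q, w
9. □(¬q ∧ q), x
Accessibility: uRv, uRw, uRx
Complete open branch: countermodel on a K-frame, so not valid in K.
T-tableau for the negation ¬((¬□(¬q ∧ q) → □¬□(¬q ∧ q)) ∨ ¬◇¬p):
1. ¬((¬□(¬q ∧ q) → □¬□(¬q ∧ q)) ∨ ¬◇¬p), u
2. ¬(¬□(¬q ∧ q) → □¬□(¬q ∧ q)), u
3. ◇¬p, u
4. ¬□(¬q ∧ q), u
5. ¬□¬□(¬q ∧ q), u
6. ¬p, v
7. ¬(¬q ∧ q), w
8. ¬q, w
9. □(¬q ∧ q), x
10. ¬q ∧ q, x
11. ¬q, x
12. q, x
Accessibility: uRu, uRv, uRw, uRx, vRv, wRw, xRx
Branch closes: q and ¬q both at x.
Every branch closes (one shown): valid in T, hence also in S4, S5 (every theorem of T is a theorem of S4 and S5).

T, S4, S5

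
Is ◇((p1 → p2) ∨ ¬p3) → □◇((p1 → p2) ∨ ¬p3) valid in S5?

Tableau for the negation ¬(◇((p1 → p2) ∨ ¬p3) → □◇((p1 → p2) ∨ ¬p3)):
1. ¬(◇((p1 → p2) ∨ ¬p3) → □◇((p1 → p2) ∨ ¬p3)), u
2. ◇((p1 → p2) ∨ ¬p3), u   [¬→-rule on 1]
3. ¬□◇((p1 → p2) ∨ ¬p3), u   [¬→-rule on 1]
4. (p1 → p2) ∨ ¬p3, v   [◇-rule on 2: fresh world v, uRv]
5. p1 → p2, v   [∨-rule on 4 (branches; this branch)]
6. p2, v   [→-rule on 5 (branches; this branch)]
7. ¬◇((p1 → p2) ∨ ¬p3), w   [¬□-rule on 3: fresh world w, uRw]
8. ¬((p1 → p2) ∨ ¬p3), u   [¬◇-rule on 7 via wRu]
9. ¬(p1 → p2), u   [¬∨-rule on 8]
10. p3, u   [¬∨-rule on 8]
11. p1, u   [¬→-rule on 9]
12. ¬p2, u   [¬→-rule on 9]
13. ¬((p1 → p2) ∨ ¬p3), v   [¬◇-rule on 7 via wRv]
14. ¬(p1 → p2), v   [¬∨-rule on 13]
15. p3, v   [¬∨-rule on 13]
16. p1, v   [¬→-rule on 14]
17. ¬p2, v   [¬→-rule on 14]
Accessibility: uRu, uRv, uRw, vRu, vRv, vRw, wRu, wRv, wRw
Branch closes: p2 and ¬p2 both at v.
All branches of the negation close; one closing branch shown above.

Valid in S5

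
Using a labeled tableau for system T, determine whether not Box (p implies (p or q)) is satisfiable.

No, unsatisfiable

1. not Box (p implies (p or q)), 0
2. not (p implies (p or q)), 1
3. p, 1
4. not (p or q), 1
5. not p, 1
6. not q, 1
Accessibility: 0R0, 0R1, 1R1
Branch closes: p and not p both at 1.
Every branch closes; the branch above is one of them.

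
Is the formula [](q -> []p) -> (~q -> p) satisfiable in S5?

Satisfiable

1. [](q -> []p) -> (~q -> p), 0
2. ~q -> p, 0   [->-rule on 1 (branches; this branch)]
3. p, 0   [->-rule on 2 (branches; this branch)]
Accessibility: 0R0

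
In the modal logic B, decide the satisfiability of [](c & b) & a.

1. [](c & b) & a, u
2. [](c & b), u
3. a, u
4. c & b, u
5. c, u
6. b, u
Accessibility: uRu

Yes, satisfiable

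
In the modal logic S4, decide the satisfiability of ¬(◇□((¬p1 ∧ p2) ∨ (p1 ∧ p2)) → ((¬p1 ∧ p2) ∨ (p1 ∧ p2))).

Satisfiable

1. ¬(◇□((¬p1 ∧ p2) ∨ (p1 ∧ p2)) → ((¬p1 ∧ p2) ∨ (p1 ∧ p2))), 0
2. ◇□((¬p1 ∧ p2) ∨ (p1 ∧ p2)), 0   [¬→-rule on 1]
3. ¬((¬p1 ∧ p2) ∨ (p1 ∧ p2)), 0   [¬→-rule on 1]
4. ¬(¬p1 ∧ p2), 0   [¬∨-rule on 3]
5. ¬(p1 ∧ p2), 0   [¬∨-rule on 3]
6. ¬p2, 0   [¬∧-rule on 4 (branches; this branch)]
7. □((¬p1 ∧ p2) ∨ (p1 ∧ p2)), 1   [◇-rule on 2: fresh world 1, 0R1]
8. (¬p1 ∧ p2) ∨ (p1 ∧ p2), 1   [□-rule on 7 via 1R1]
9. p1 ∧ p2, 1   [∨-rule on 8 (branches; this branch)]
10. p1, 1   [∧-rule on 9]
11. p2, 1   [∧-rule on 9]
Accessibility: 0R0, 0R1, 1R1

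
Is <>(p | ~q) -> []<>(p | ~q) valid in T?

Tableau for the negation ~(<>(p | ~q) -> []<>(p | ~q)):
1. ~(<>(p | ~q) -> []<>(p | ~q)), 0
2. <>(p | ~q), 0   [~->-rule on 1]
3. ~[]<>(p | ~q), 0   [~->-rule on 1]
4. p | ~q, 1   [<>-rule on 2: fresh world 1, 0R1]
5. ~q, 1   [|-rule on 4 (branches; this branch)]
6. ~<>(p | ~q), 2   [~[]-rule on 3: fresh world 2, 0R2]
7. ~(p | ~q), 2   [~<>-rule on 6 via 2R2]
8. ~p, 2   [~|-rule on 7]
9. q, 2   [~|-rule on 7]
Accessibility: 0R0, 0R1, 0R2, 1R1, 2R2
The negation has an open branch (countermodel exists).

No, not valid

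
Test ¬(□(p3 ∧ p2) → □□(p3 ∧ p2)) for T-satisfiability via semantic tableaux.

1. ¬(□(p3 ∧ p2) → □□(p3 ∧ p2)), w0
2. □(p3 ∧ p2), w0
3. ¬□□(p3 ∧ p2), w0
4. p3 ∧ p2, w0
5. p3, w0
6. p2, w0
7. ¬□(p3 ∧ p2), w1
8. p3 ∧ p2, w1
9. p3, w1
10. p2, w1
11. ¬(p3 ∧ p2), w2
12. ¬p2, w2
Accessibility: w0Rw0, w0Rw1, w1Rw1, w1Rw2, w2Rw2

Yes, satisfiable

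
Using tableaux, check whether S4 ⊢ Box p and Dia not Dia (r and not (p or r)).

Tableau for the negation not (Box p and Dia not Dia (r and not (p or r))):
1. not (Box p and Dia not Dia (r and not (p or r))), 0
2. not Box p, 0
3. not p, 1
Accessibility: 0R0, 0R1, 1R1
The negation has an open branch (countermodel exists).

No, not valid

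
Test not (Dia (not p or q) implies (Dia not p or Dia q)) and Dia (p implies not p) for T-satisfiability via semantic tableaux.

No, unsatisfiable

1. not (Dia (not p or q) implies (Dia not p or Dia q)) and Dia (p implies not p), w0
2. not (Dia (not p or q) implies (Dia not p or Dia q)), w0
3. Dia (p implies not p), w0
4. Dia (not p or q), w0
5. not (Dia not p or Dia q), w0
6. not Dia not p, w0
7. not Dia q, w0
8. p, w0
9. not q, w0
10. p implies not p, w1
11. p, w1
12. not q, w1
13. not p, w1
Accessibility: w0Rw0, w0Rw1, w1Rw1
Branch closes: p and not p both at w1.
(One branch shown.) All branches close.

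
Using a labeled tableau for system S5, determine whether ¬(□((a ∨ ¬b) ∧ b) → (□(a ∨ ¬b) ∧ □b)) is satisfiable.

1. ¬(□((a ∨ ¬b) ∧ b) → (□(a ∨ ¬b) ∧ □b)), w0
2. □((a ∨ ¬b) ∧ b), w0
3. ¬(□(a ∨ ¬b) ∧ □b), w0
4. (a ∨ ¬b) ∧ b, w0
5. a ∨ ¬b, w0
6. b, w0
7. ¬□(a ∨ ¬b), w0
8. a, w0
9. ¬(a ∨ ¬b), w1
10. ¬a, w1
11. b, w1
12. (a ∨ ¬b) ∧ b, w1
13. a ∨ ¬b, w1
14. ¬b, w1
Accessibility: w0Rw0, w0Rw1, w1Rw0, w1Rw1
Branch closes: b and ¬b both at w1.
(One branch shown.) All branches close.

No, unsatisfiable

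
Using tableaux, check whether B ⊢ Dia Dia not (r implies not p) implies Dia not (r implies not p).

Invalid (countermodel exists)

Tableau for the negation not (Dia Dia not (r implies not p) implies Dia not (r implies not p)):
1. not (Dia Dia not (r implies not p) implies Dia not (r implies not p)), w0
2. Dia Dia not (r implies not p), w0
3. not Dia not (r implies not p), w0
4. r implies not p, w0
5. not p, w0
6. Dia not (r implies not p), w1
7. r implies not p, w1
8. not p, w1
9. not (r implies not p), w2
10. r, w2
11. p, w2
Accessibility: w0Rw0, w0Rw1, w1Rw0, w1Rw1, w1Rw2, w2Rw1, w2Rw2
The negation has an open branch (countermodel exists).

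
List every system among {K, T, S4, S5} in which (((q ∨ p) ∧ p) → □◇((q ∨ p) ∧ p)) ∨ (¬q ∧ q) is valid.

S4-tableau for the negation ¬((((q ∨ p) ∧ p) → □◇((q ∨ p) ∧ p)) ∨ (¬q ∧ q)):
1. ¬((((q ∨ p) ∧ p) → □◇((q ∨ p) ∧ p)) ∨ (¬q ∧ q)), w0
2. ¬(((q ∨ p) ∧ p) → □◇((q ∨ p) ∧ p)), w0
3. ¬(¬q ∧ q), w0
4. (q ∨ p) ∧ p, w0
5. ¬□◇((q ∨ p) ∧ p), w0
6. q ∨ p, w0
7. p, w0
8. ¬q, w0
9. ¬◇((q ∨ p) ∧ p), w1
10. ¬((q ∨ p) ∧ p), w1
11. ¬p, w1
Accessibility: w0Rw0, w0Rw1, w1Rw1
Complete open branch: countermodel on an S4-frame, so not valid in S4, nor in K, T (the same frame is also a K-frame and a T-frame).
S5-tableau for the negation ¬((((q ∨ p) ∧ p) → □◇((q ∨ p) ∧ p)) ∨ (¬q ∧ q)):
1. ¬((((q ∨ p) ∧ p) → □◇((q ∨ p) ∧ p)) ∨ (¬q ∧ q)), w0
2. ¬(((q ∨ p) ∧ p) → □◇((q ∨ p) ∧ p)), w0
3. ¬(¬q ∧ q), w0
4. (q ∨ p) ∧ p, w0
5. ¬□◇((q ∨ p) ∧ p), w0
6. q ∨ p, w0
7. p, w0
8. ¬q, w0
9. ¬◇((q ∨ p) ∧ p), w1
10. ¬((q ∨ p) ∧ p), w0
11. ¬((q ∨ p) ∧ p), w1
12. ¬(q ∨ p), w0
13. ¬p, w0
Accessibility: w0Rw0, w0Rw1, w1Rw0, w1Rw1
Branch closes: p and ¬p both at w0.
Every branch closes (one shown): valid in S5.

S5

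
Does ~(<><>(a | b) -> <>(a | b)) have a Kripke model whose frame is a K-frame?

Satisfiable

1. ~(<><>(a | b) -> <>(a | b)), u
2. <><>(a | b), u
3. ~<>(a | b), u
4. <>(a | b), v
5. ~(a | b), v
6. ~a, v
7. ~b, v
8. a | b, w
9. b, w
Accessibility: uRv, vRw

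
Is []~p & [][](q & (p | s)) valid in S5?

Tableau for the negation ~([]~p & [][](q & (p | s))):
1. ~([]~p & [][](q & (p | s))), u
2. ~[][](q & (p | s)), u
3. ~[](q & (p | s)), v
4. ~(q & (p | s)), w
5. ~(p | s), w
6. ~p, w
7. ~s, w
Accessibility: uRu, uRv, uRw, vRu, vRv, vRw, wRu, wRv, wRw
The negation has an open branch (countermodel exists).

Invalid (countermodel exists)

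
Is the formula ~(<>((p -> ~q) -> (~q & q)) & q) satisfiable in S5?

1. ~(<>((p -> ~q) -> (~q & q)) & q), 0
2. ~q, 0
Accessibility: 0R0

Satisfiable (open branch found)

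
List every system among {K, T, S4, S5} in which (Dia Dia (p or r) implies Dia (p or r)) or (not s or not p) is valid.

T-tableau for the negation not ((Dia Dia (p or r) implies Dia (p or r)) or (not s or not p)):
1. not ((Dia Dia (p or r) implies Dia (p or r)) or (not s or not p)), w0
2. not (Dia Dia (p or r) implies Dia (p or r)), w0
3. not (not s or not p), w0
4. Dia Dia (p or r), w0
5. not Dia (p or r), w0
6. s, w0
7. p, w0
8. not (p or r), w0
9. not p, w0
10. not r, w0
Accessibility: w0Rw0
Branch closes: p and not p both at w0.
Every branch closes (one shown): valid in T, hence also in S4, S5 (every theorem of T is a theorem of S4 and S5).
K-tableau for the negation not ((Dia Dia (p or r) implies Dia (p or r)) or (not s or not p)):
1. not ((Dia Dia (p or r) implies Dia (p or r)) or (not s or not p)), w0
2. not (Dia Dia (p or r) implies Dia (p or r)), w0
3. not (not s or not p), w0
4. Dia Dia (p or r), w0
5. not Dia (p or r), w0
6. s, w0
7. p, w0
8. Dia (p or r), w1
9. not (p or r), w1
10. not p, w1
11. not r, w1
12. p or r, w2
13. r, w2
Accessibility: w0Rw1, w1Rw2
Complete open branch: countermodel on a K-frame, so not valid in K.

T, S4, S5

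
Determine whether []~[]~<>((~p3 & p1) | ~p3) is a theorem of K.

Not valid

Tableau for the negation ~[]~[]~<>((~p3 & p1) | ~p3):
1. ~[]~[]~<>((~p3 & p1) | ~p3), 0
2. []~<>((~p3 & p1) | ~p3), 1   [~[]-rule on 1: fresh world 1, 0R1]
Accessibility: 0R1
The negation has an open branch (countermodel exists).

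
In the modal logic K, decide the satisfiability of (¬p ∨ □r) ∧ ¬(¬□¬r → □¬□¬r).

Yes, satisfiable

1. (¬p ∨ □r) ∧ ¬(¬□¬r → □¬□¬r), 0
2. ¬p ∨ □r, 0   [∧-rule on 1]
3. ¬(¬□¬r → □¬□¬r), 0   [∧-rule on 1]
4. ¬□¬r, 0   [¬→-rule on 3]
5. ¬□¬□¬r, 0   [¬→-rule on 3]
6. □r, 0   [∨-rule on 2 (branches; this branch)]
7. r, 1   [¬□-rule on 4: fresh world 1, 0R1]
8. □¬r, 2   [¬□-rule on 5: fresh world 2, 0R2]
9. r, 2   [□-rule on 6 via 0R2]
Accessibility: 0R1, 0R2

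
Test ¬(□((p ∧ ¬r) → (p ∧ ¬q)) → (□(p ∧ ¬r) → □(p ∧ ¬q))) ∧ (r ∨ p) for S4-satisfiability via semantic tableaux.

1. ¬(□((p ∧ ¬r) → (p ∧ ¬q)) → (□(p ∧ ¬r) → □(p ∧ ¬q))) ∧ (r ∨ p), 0
2. ¬(□((p ∧ ¬r) → (p ∧ ¬q)) → (□(p ∧ ¬r) → □(p ∧ ¬q))), 0
3. r ∨ p, 0
4. □((p ∧ ¬r) → (p ∧ ¬q)), 0
5. ¬(□(p ∧ ¬r) → □(p ∧ ¬q)), 0
6. □(p ∧ ¬r), 0
7. ¬□(p ∧ ¬q), 0
8. (p ∧ ¬r) → (p ∧ ¬q), 0
9. p ∧ ¬r, 0
10. p, 0
11. ¬r, 0
12. p ∧ ¬q, 0
13. ¬q, 0
14. ¬(p ∧ ¬q), 1
15. (p ∧ ¬r) → (p ∧ ¬q), 1
16. p ∧ ¬r, 1
17. p, 1
18. ¬r, 1
19. q, 1
20. p ∧ ¬q, 1
21. ¬q, 1
Accessibility: 0R0, 0R1, 1R1
Branch closes: q and ¬q both at 1.
(One branch shown.) All branches close.

Unsatisfiable (every branch closes)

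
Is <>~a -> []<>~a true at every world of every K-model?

Tableau for the negation ~(<>~a -> []<>~a):
1. ~(<>~a -> []<>~a), u
2. <>~a, u
3. ~[]<>~a, u
4. ~a, v
5. ~<>~a, w
Accessibility: uRv, uRw
The negation has an open branch (countermodel exists).

Invalid (countermodel exists)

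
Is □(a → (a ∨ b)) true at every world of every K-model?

Tableau for the negation ¬□(a → (a ∨ b)):
1. ¬□(a → (a ∨ b)), 0
2. ¬(a → (a ∨ b)), 1
3. a, 1
4. ¬(a ∨ b), 1
5. ¬a, 1
6. ¬b, 1
Accessibility: 0R1
Branch closes: a and ¬a both at 1.
Every branch of the negation's tableau closes; the branch above is one of them.

Valid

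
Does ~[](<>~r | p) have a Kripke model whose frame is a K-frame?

1. ~[](<>~r | p), u
2. ~(<>~r | p), v
3. ~<>~r, v
4. ~p, v
Accessibility: uRv

Satisfiable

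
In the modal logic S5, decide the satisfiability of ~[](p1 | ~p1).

1. ~[](p1 | ~p1), w0
2. ~(p1 | ~p1), w1
3. ~p1, w1
4. p1, w1
Accessibility: w0Rw0, w0Rw1, w1Rw0, w1Rw1
Branch closes: p1 and ~p1 both at w1.
All branches of the tableau close; one closing branch shown above.

No, unsatisfiable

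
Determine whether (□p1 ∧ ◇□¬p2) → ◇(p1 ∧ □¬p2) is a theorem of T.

Tableau for the negation ¬((□p1 ∧ ◇□¬p2) → ◇(p1 ∧ □¬p2)):
1. ¬((□p1 ∧ ◇□¬p2) → ◇(p1 ∧ □¬p2)), 0
2. □p1 ∧ ◇□¬p2, 0
3. ¬◇(p1 ∧ □¬p2), 0
4. □p1, 0
5. ◇□¬p2, 0
6. ¬(p1 ∧ □¬p2), 0
7. p1, 0
8. ¬□¬p2, 0
9. □¬p2, 1
10. ¬(p1 ∧ □¬p2), 1
11. p1, 1
12. ¬p2, 1
13. ¬□¬p2, 1
14. p2, 2
15. ¬(p1 ∧ □¬p2), 2
16. p1, 2
17. ¬□¬p2, 2
18. p2, 3
19. ¬p2, 3
Accessibility: 0R0, 0R1, 0R2, 1R1, 1R3, 2R2, 3R3
Branch closes: p2 and ¬p2 both at 3.
Every branch of the negation's tableau closes; the branch above is one of them.

Yes, valid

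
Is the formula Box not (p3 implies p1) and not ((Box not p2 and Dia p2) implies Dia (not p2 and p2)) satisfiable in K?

1. Box not (p3 implies p1) and not ((Box not p2 and Dia p2) implies Dia (not p2 and p2)), 0
2. Box not (p3 implies p1), 0
3. not ((Box not p2 and Dia p2) implies Dia (not p2 and p2)), 0
4. Box not p2 and Dia p2, 0
5. not Dia (not p2 and p2), 0
6. Box not p2, 0
7. Dia p2, 0
8. p2, 1
9. not (p3 implies p1), 1
10. p3, 1
11. not p1, 1
12. not (not p2 and p2), 1
13. not p2, 1
Accessibility: 0R1
Branch closes: p2 and not p2 both at 1.
(One branch shown.) All branches close.

No, unsatisfiable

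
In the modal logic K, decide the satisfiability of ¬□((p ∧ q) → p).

No, unsatisfiable

1. ¬□((p ∧ q) → p), w0
2. ¬((p ∧ q) → p), w1
3. p ∧ q, w1
4. ¬p, w1
5. p, w1
6. q, w1
Accessibility: w0Rw1
Branch closes: p and ¬p both at w1.
(One branch shown.) All branches close.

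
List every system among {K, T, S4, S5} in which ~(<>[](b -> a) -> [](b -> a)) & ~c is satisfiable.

K, T, S4

S4-tableau for the formula:
1. ~(<>[](b -> a) -> [](b -> a)) & ~c, 0
2. ~(<>[](b -> a) -> [](b -> a)), 0
3. ~c, 0
4. <>[](b -> a), 0
5. ~[](b -> a), 0
6. [](b -> a), 1
7. b -> a, 1
8. a, 1
9. ~(b -> a), 2
10. b, 2
11. ~a, 2
Accessibility: 0R0, 0R1, 0R2, 1R1, 2R2
Complete open branch: satisfiable in S4, hence also in K, T (this S4-model is also a K-model and a T-model).
S5-tableau for the formula:
1. ~(<>[](b -> a) -> [](b -> a)) & ~c, 0
2. ~(<>[](b -> a) -> [](b -> a)), 0
3. ~c, 0
4. <>[](b -> a), 0
5. ~[](b -> a), 0
6. [](b -> a), 1
7. b -> a, 0
8. b -> a, 1
9. a, 0
10. a, 1
11. ~(b -> a), 2
12. b, 2
13. ~a, 2
14. b -> a, 2
15. a, 2
Accessibility: 0R0, 0R1, 0R2, 1R0, 1R1, 1R2, 2R0, 2R1, 2R2
Branch closes: a and ~a both at 2.
Every branch closes (one shown): unsatisfiable in S5.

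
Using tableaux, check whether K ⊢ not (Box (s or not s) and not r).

Tableau for the negation Box (s or not s) and not r:
1. Box (s or not s) and not r, w0
2. Box (s or not s), w0
3. not r, w0
The negation has an open branch (countermodel exists).

Not valid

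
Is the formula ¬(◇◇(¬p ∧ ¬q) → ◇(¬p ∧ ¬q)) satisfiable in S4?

No, unsatisfiable

1. ¬(◇◇(¬p ∧ ¬q) → ◇(¬p ∧ ¬q)), u
2. ◇◇(¬p ∧ ¬q), u   [¬→-rule on 1]
3. ¬◇(¬p ∧ ¬q), u   [¬→-rule on 1]
4. ¬(¬p ∧ ¬q), u   [¬◇-rule on 3 via uRu]
5. q, u   [¬∧-rule on 4 (branches; this branch)]
6. ◇(¬p ∧ ¬q), v   [◇-rule on 2: fresh world v, uRv]
7. ¬(¬p ∧ ¬q), v   [¬◇-rule on 3 via uRv]
8. q, v   [¬∧-rule on 7 (branches; this branch)]
9. ¬p ∧ ¬q, w   [◇-rule on 6: fresh world w, vRw]
10. ¬p, w   [∧-rule on 9]
11. ¬q, w   [∧-rule on 9]
12. ¬(¬p ∧ ¬q), w   [¬◇-rule on 3 via uRw]
13. q, w   [¬∧-rule on 12 (branches; this branch)]
Accessibility: uRu, uRv, uRw, vRv, vRw, wRw
Branch closes: q and ¬q both at w.
Every branch closes; the branch above is one of them.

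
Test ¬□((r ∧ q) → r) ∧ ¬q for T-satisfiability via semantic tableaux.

1. ¬□((r ∧ q) → r) ∧ ¬q, w0
2. ¬□((r ∧ q) → r), w0   [∧-rule on 1]
3. ¬q, w0   [∧-rule on 1]
4. ¬((r ∧ q) → r), w1   [¬□-rule on 2: fresh world w1, w0Rw1]
5. r ∧ q, w1   [¬→-rule on 4]
6. ¬r, w1   [¬→-rule on 4]
7. r, w1   [∧-rule on 5]
8. q, w1   [∧-rule on 5]
Accessibility: w0Rw0, w0Rw1, w1Rw1
Branch closes: r and ¬r both at w1.
All branches of the tableau close; one closing branch shown above.

Unsatisfiable (every branch closes)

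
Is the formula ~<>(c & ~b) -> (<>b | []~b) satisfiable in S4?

Satisfiable (open branch found)

1. ~<>(c & ~b) -> (<>b | []~b), u
2. <>b | []~b, u
3. []~b, u
4. ~b, u
Accessibility: uRu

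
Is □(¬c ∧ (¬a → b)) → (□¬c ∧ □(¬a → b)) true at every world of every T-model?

Tableau for the negation ¬(□(¬c ∧ (¬a → b)) → (□¬c ∧ □(¬a → b))):
1. ¬(□(¬c ∧ (¬a → b)) → (□¬c ∧ □(¬a → b))), w0
2. □(¬c ∧ (¬a → b)), w0
3. ¬(□¬c ∧ □(¬a → b)), w0
4. ¬c ∧ (¬a → b), w0
5. ¬c, w0
6. ¬a → b, w0
7. ¬□(¬a → b), w0
8. b, w0
9. ¬(¬a → b), w1
10. ¬a, w1
11. ¬b, w1
12. ¬c ∧ (¬a → b), w1
13. ¬c, w1
14. ¬a → b, w1
15. b, w1
Accessibility: w0Rw0, w0Rw1, w1Rw1
Branch closes: b and ¬b both at w1.
Every branch of the negation's tableau closes; the branch above is one of them.

Valid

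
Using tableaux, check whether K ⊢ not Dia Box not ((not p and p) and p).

Tableau for the negation Dia Box not ((not p and p) and p):
1. Dia Box not ((not p and p) and p), w0
2. Box not ((not p and p) and p), w1   [Dia-rule on 1: fresh world w1, w0Rw1]
Accessibility: w0Rw1
The negation has an open branch (countermodel exists).

Invalid (countermodel exists)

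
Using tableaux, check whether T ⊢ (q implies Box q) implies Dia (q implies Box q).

Tableau for the negation not ((q implies Box q) implies Dia (q implies Box q)):
1. not ((q implies Box q) implies Dia (q implies Box q)), 0
2. q implies Box q, 0   [neg-implies-rule on 1]
3. not Dia (q implies Box q), 0   [neg-implies-rule on 1]
4. not (q implies Box q), 0   [neg-Dia-rule on 3 via 0R0]
5. q, 0   [neg-implies-rule on 4]
6. not Box q, 0   [neg-implies-rule on 4]
7. Box q, 0   [implies-rule on 2 (branches; this branch)]
8. not q, 1   [neg-Box-rule on 6: fresh world 1, 0R1]
9. not (q implies Box q), 1   [neg-Dia-rule on 3 via 0R1]
10. q, 1   [neg-implies-rule on 9]
11. not Box q, 1   [neg-implies-rule on 9]
Accessibility: 0R0, 0R1, 1R1
Branch closes: q and not q both at 1.
Every branch of the negation's tableau closes; the branch above is one of them.

Valid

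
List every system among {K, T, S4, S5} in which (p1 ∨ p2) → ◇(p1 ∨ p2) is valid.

T-tableau for the negation ¬((p1 ∨ p2) → ◇(p1 ∨ p2)):
1. ¬((p1 ∨ p2) → ◇(p1 ∨ p2)), 0
2. p1 ∨ p2, 0   [¬→-rule on 1]
3. ¬◇(p1 ∨ p2), 0   [¬→-rule on 1]
4. ¬(p1 ∨ p2), 0   [¬◇-rule on 3 via 0R0]
5. ¬p1, 0   [¬∨-rule on 4]
6. ¬p2, 0   [¬∨-rule on 4]
7. p2, 0   [∨-rule on 2 (branches; this branch)]
Accessibility: 0R0
Branch closes: p2 and ¬p2 both at 0.
Every branch closes (one shown): valid in T, hence also in S4, S5 (every theorem of T is a theorem of S4 and S5).
K-tableau for the negation ¬((p1 ∨ p2) → ◇(p1 ∨ p2)):
1. ¬((p1 ∨ p2) → ◇(p1 ∨ p2)), 0
2. p1 ∨ p2, 0   [¬→-rule on 1]
3. ¬◇(p1 ∨ p2), 0   [¬→-rule on 1]
4. p2, 0   [∨-rule on 2 (branches; this branch)]
Complete open branch: countermodel on a K-frame, so not valid in K.

T, S4, S5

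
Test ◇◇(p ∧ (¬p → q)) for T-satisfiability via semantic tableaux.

1. ◇◇(p ∧ (¬p → q)), u
2. ◇(p ∧ (¬p → q)), v
3. p ∧ (¬p → q), w
4. p, w
5. ¬p → q, w
6. q, w
Accessibility: uRu, uRv, vRv, vRw, wRw

Satisfiable (open branch found)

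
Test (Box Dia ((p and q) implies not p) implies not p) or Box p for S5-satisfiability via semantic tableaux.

1. (Box Dia ((p and q) implies not p) implies not p) or Box p, 0
2. Box p, 0
3. p, 0
Accessibility: 0R0

Yes, satisfiable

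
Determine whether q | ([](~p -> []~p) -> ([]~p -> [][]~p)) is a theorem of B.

Yes, valid

Tableau for the negation ~(q | ([](~p -> []~p) -> ([]~p -> [][]~p))):
1. ~(q | ([](~p -> []~p) -> ([]~p -> [][]~p))), u
2. ~q, u   [~|-rule on 1]
3. ~([](~p -> []~p) -> ([]~p -> [][]~p)), u   [~|-rule on 1]
4. [](~p -> []~p), u   [~->-rule on 3]
5. ~([]~p -> [][]~p), u   [~->-rule on 3]
6. []~p, u   [~->-rule on 5]
7. ~[][]~p, u   [~->-rule on 5]
8. ~p -> []~p, u   [[]-rule on 4 via uRu]
9. ~p, u   [[]-rule on 6 via uRu]
10. ~[]~p, v   [~[]-rule on 7: fresh world v, uRv]
11. ~p -> []~p, v   [[]-rule on 4 via uRv]
12. ~p, v   [[]-rule on 6 via uRv]
13. []~p, v   [->-rule on 11 (branches; this branch)]
14. p, w   [~[]-rule on 10: fresh world w, vRw]
15. ~p, w   [[]-rule on 13 via vRw]
Accessibility: uRu, uRv, vRu, vRv, vRw, wRv, wRw
Branch closes: p and ~p both at w.
All branches of the negation close; one closing branch shown above.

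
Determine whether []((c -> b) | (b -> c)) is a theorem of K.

Valid

Tableau for the negation ~[]((c -> b) | (b -> c)):
1. ~[]((c -> b) | (b -> c)), u
2. ~((c -> b) | (b -> c)), v   [~[]-rule on 1: fresh world v, uRv]
3. ~(c -> b), v   [~|-rule on 2]
4. ~(b -> c), v   [~|-rule on 2]
5. c, v   [~->-rule on 3]
6. ~b, v   [~->-rule on 3]
7. b, v   [~->-rule on 4]
8. ~c, v   [~->-rule on 4]
Accessibility: uRv
Branch closes: b and ~b both at v.
Every branch of the negation's tableau closes; the branch above is one of them.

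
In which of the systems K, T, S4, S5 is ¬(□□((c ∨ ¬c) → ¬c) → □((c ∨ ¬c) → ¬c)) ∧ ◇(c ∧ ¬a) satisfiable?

T-tableau for the formula:
1. ¬(□□((c ∨ ¬c) → ¬c) → □((c ∨ ¬c) → ¬c)) ∧ ◇(c ∧ ¬a), 0
2. ¬(□□((c ∨ ¬c) → ¬c) → □((c ∨ ¬c) → ¬c)), 0
3. ◇(c ∧ ¬a), 0
4. □□((c ∨ ¬c) → ¬c), 0
5. ¬□((c ∨ ¬c) → ¬c), 0
6. □((c ∨ ¬c) → ¬c), 0
7. (c ∨ ¬c) → ¬c, 0
8. ¬c, 0
9. c ∧ ¬a, 1
10. c, 1
11. ¬a, 1
12. □((c ∨ ¬c) → ¬c), 1
13. (c ∨ ¬c) → ¬c, 1
14. ¬(c ∨ ¬c), 1
15. ¬c, 1
Accessibility: 0R0, 0R1, 1R1
Branch closes: c and ¬c both at 1.
Every branch closes (one shown): unsatisfiable in T, hence also in S4, S5 (every S4/S5-frame is a T-frame).
K-tableau for the formula:
1. ¬(□□((c ∨ ¬c) → ¬c) → □((c ∨ ¬c) → ¬c)) ∧ ◇(c ∧ ¬a), 0
2. ¬(□□((c ∨ ¬c) → ¬c) → □((c ∨ ¬c) → ¬c)), 0
3. ◇(c ∧ ¬a), 0
4. □□((c ∨ ¬c) → ¬c), 0
5. ¬□((c ∨ ¬c) → ¬c), 0
6. c ∧ ¬a, 1
7. c, 1
8. ¬a, 1
9. □((c ∨ ¬c) → ¬c), 1
10. ¬((c ∨ ¬c) → ¬c), 2
11. c ∨ ¬c, 2
12. c, 2
13. □((c ∨ ¬c) → ¬c), 2
Accessibility: 0R1, 0R2
Complete open branch: satisfiable in K.

K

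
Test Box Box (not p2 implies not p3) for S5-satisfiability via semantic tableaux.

Yes, satisfiable

1. Box Box (not p2 implies not p3), 0
2. Box (not p2 implies not p3), 0
3. not p2 implies not p3, 0
4. not p3, 0
Accessibility: 0R0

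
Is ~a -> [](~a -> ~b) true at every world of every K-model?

Tableau for the negation ~(~a -> [](~a -> ~b)):
1. ~(~a -> [](~a -> ~b)), u
2. ~a, u   [~->-rule on 1]
3. ~[](~a -> ~b), u   [~->-rule on 1]
4. ~(~a -> ~b), v   [~[]-rule on 3: fresh world v, uRv]
5. ~a, v   [~->-rule on 4]
6. b, v   [~->-rule on 4]
Accessibility: uRv
The negation has an open branch (countermodel exists).

No, not valid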